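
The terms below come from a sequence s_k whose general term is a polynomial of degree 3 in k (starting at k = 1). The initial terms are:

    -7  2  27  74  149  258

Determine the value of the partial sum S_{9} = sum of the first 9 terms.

2361

1st diffs: 9, 25, 47, 75, 109.
2nd diffs: 16, 22, 28, 34.
3rd diffs: 6, 6, 6 (constant).
So s_k = k^3 + 2k^2 - 4k - 6.
Continuing: 407, 602, 849.
Summing k = 1..9 (9 terms) gives 2361.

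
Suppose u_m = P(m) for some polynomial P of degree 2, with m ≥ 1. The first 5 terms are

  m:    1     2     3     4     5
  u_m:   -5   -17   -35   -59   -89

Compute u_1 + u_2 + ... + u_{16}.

1st diffs: -12, -18, -24, -30.
2nd diffs: -6, -6, -6 (constant).
Newton forward-difference form: u_m = -5 + (-12)·C(m-1,1) + (-6)·C(m-1,2).
Continuing: …, -125, -167, -215, -269, …, u_{16} = -815.
Summing m = 1..16 (16 terms) gives -4880.

-4880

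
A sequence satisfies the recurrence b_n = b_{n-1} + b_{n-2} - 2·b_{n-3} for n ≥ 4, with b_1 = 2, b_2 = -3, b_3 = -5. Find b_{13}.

8

Compute successive terms:
b_4 = -12; b_5 = -11; b_6 = -13; b_7 = 0; b_8 = 9; b_9 = 35; b_{10} = 44; b_{11} = 61; b_{12} = 35; b_{13} = 8.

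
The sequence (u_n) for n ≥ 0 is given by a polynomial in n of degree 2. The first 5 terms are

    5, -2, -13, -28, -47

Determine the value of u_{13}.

1st diffs: -7, -11, -15, -19.
2nd diffs: -4, -4, -4 (constant).
Newton forward-difference form: u_n = 5 + (-7)·C(n,1) + (-4)·C(n,2).
At n = 13: n = 13, so u_{13} = 5 - 91 - 312 = -398.

-398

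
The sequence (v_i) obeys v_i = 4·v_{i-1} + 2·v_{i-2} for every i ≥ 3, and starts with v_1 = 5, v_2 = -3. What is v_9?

v_3 = -2, v_4 = -14, v_5 = -60, v_6 = -268, v_7 = -1192, v_8 = -5304, v_9 = -23600.

-23600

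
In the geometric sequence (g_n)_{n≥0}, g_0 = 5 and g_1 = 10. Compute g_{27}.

671088640

Common ratio r = 2.
g_n = 5·2^(n-0).
g_{27} = 5·2^27 = 671088640.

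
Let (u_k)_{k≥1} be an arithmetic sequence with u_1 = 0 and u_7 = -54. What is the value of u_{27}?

Common difference d = (-54 - 0) / (7 - 1) = -9.
u_k = 0 + (k - 1)·(-9).
u_{27} = 0 + 26·(-9) = -234.

-234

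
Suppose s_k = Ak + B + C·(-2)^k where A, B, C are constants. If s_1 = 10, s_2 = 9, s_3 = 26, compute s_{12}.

Plug in k = 1, 2, 3: A + B - 2C = 10; 2A + B + 4C = 9; 3A + B - 8C = 26.
Subtracting the first from the second: A + 6C = -1.
Subtracting the second from the third: A - 12C = 17.
Solving: C = -1, A = 5, then B = 3.
Hence s_{12} = 5·12 + 3 + (-1)·4096 = -4033.

-4033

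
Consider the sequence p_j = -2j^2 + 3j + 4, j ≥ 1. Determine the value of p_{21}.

-815

p_{21} = -2·21^2 + 3·21 + 4 = -815.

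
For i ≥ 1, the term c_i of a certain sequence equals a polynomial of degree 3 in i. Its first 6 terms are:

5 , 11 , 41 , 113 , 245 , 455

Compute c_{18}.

15611

1st diffs: 6, 30, 72, 132, 210.
2nd diffs: 24, 42, 60, 78.
3rd diffs: 18, 18, 18 (constant).
So c_i = 3i^3 - 6i^2 + 3i + 5.
Evaluating at i = 18 gives c_{18} = 15611.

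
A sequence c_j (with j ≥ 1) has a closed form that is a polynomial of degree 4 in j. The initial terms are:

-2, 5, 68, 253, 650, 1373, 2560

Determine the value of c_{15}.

1st diffs: 7, 63, 185, 397, 723, 1187.
2nd diffs: 56, 122, 212, 326, 464.
3rd diffs: 66, 90, 114, 138.
4th diffs: 24, 24, 24 (constant).
So c_j = j^4 + j^3 - 3j^2 - 6j + 5.
Evaluating at j = 15 gives c_{15} = 53240.

53240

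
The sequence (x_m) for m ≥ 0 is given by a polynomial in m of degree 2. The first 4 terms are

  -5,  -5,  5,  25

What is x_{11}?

1st diffs: 0, 10, 20.
2nd diffs: 10, 10 (constant).
So x_m = 5m^2 - 5m - 5.
Evaluating at m = 11 gives x_{11} = 545.

545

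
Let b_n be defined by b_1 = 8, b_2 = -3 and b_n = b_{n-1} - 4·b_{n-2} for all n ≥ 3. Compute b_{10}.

b_3 = -35, b_4 = -23, b_5 = 117, b_6 = 209, b_7 = -259, b_8 = -1095, b_9 = -59, b_{10} = 4321.

4321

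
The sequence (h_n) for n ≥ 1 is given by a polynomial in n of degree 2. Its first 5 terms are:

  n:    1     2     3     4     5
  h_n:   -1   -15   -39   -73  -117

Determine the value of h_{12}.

1st diffs: -14, -24, -34, -44.
2nd diffs: -10, -10, -10 (constant).
So h_n = -5n^2 + n + 3.
Evaluating at n = 12 gives h_{12} = -705.

-705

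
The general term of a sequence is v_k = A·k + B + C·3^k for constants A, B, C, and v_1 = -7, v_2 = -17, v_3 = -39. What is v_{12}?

At k = 1, 2, 3: A + B + 3C = -7; 2A + B + 9C = -17; 3A + B + 27C = -39.
Subtracting the first from the second: A + 6C = -10.
Subtracting the second from the third: A + 18C = -22.
Solving: C = -1, A = -4, then B = 0.
Therefore v_{12} = -48 + 0 + (-1)·531441 = -531489.

-531489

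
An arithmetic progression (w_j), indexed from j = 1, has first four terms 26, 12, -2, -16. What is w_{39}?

Common difference d = -14.
w_j = 26 + (j - 1)·(-14).
w_{39} = 26 + 38·(-14) = -506.

-506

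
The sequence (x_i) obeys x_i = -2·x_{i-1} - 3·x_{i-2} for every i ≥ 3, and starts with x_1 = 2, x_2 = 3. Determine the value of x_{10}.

555

x_3 = -12  x_4 = 15  x_5 = 6  x_6 = -57  x_7 = 96  x_8 = -21  x_9 = -246  x_{10} = 555.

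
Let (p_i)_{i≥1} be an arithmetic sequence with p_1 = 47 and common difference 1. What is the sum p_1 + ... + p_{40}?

2660

p_i = 47 + (i - 1)·1.
p_{40} = 86; S = 40·(47 + 86)/2 = 2660.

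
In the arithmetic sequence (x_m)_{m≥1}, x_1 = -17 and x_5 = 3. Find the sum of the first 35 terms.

2380

Common difference d = (3 - (-17)) / (5 - 1) = 5.
x_m = -17 + (m - 1)·5.
x_{35} = 153; S = 35·(-17 + 153)/2 = 2380.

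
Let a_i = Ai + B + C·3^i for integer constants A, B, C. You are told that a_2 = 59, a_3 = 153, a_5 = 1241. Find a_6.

The three given values yield: 2A + B + 9C = 59; 3A + B + 27C = 153; 5A + B + 243C = 1241.
Subtracting the first from the second: A + 18C = 94.
Subtracting the second from the third: 2A + 216C = 1088.
Solving: C = 5, A = 4, then B = 6.
Therefore a_6 = 24 + 6 + 5·729 = 3675.

3675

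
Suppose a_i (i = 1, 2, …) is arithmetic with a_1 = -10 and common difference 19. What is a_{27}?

484

a_i = -10 + (i - 1)·19.
a_{27} = -10 + 26·19 = 484.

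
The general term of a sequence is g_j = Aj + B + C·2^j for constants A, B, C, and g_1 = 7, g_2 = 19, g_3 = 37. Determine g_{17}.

393313

Plug in j = 1, 2, 3: A + B + 2C = 7; 2A + B + 4C = 19; 3A + B + 8C = 37.
Subtracting the first from the second: A + 2C = 12.
Subtracting the second from the third: A + 4C = 18.
Solving: C = 3, A = 6, then B = -5.
Hence g_{17} = 6·17 + (-5) + 3·131072 = 393313.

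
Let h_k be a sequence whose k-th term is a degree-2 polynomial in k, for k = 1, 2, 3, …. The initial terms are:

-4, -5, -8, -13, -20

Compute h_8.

1st diffs: -1, -3, -5, -7.
2nd diffs: -2, -2, -2 (constant).
So h_k = -k^2 + 2k - 5.
Evaluating at k = 8 gives h_8 = -53.

-53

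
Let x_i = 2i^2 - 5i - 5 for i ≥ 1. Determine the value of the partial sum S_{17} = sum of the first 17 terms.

2720

Over i = 1..17: Σi = 153, Σi² = 1785.
Total = (2)·1785 + (-5)·153 + (-5)·17 = 2720.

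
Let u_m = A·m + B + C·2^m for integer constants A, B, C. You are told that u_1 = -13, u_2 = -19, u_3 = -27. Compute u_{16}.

Plug in m = 1, 2, 3: A + B + 2C = -13; 2A + B + 4C = -19; 3A + B + 8C = -27.
Subtracting the first from the second: A + 2C = -6.
Subtracting the second from the third: A + 4C = -8.
Solving: C = -1, A = -4, then B = -7.
Therefore u_{16} = -64 + (-7) + (-1)·65536 = -65607.

-65607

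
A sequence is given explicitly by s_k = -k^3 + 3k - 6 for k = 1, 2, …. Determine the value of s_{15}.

-3336

s_{15} = -1·15^3 + 3·15 - 6 = -3336.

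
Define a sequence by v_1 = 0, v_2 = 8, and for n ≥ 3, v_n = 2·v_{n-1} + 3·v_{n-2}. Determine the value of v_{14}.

3188648

Iterate the recurrence:
v_3 = 16, v_4 = 56, v_5 = 160, …, v_{11} = 118096, v_{12} = 354296, v_{13} = 1062880, v_{14} = 3188648.
(Characteristic roots are 3 and -1.)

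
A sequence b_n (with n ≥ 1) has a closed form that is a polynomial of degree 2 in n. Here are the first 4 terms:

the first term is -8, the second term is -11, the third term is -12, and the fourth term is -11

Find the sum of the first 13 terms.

234

1st diffs: -3, -1, 1.
2nd diffs: 2, 2 (constant).
Newton forward-difference form: b_n = -8 + (-3)·C(n-1,1) + 2·C(n-1,2).
Continuing: …, -8, -3, 4, 13, …, b_{13} = 88.
Summing n = 1..13 (13 terms) gives 234.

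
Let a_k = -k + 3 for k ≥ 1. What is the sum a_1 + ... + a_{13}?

Over k = 1..13: Σk = 91.
Total = (-1)·91 + (3)·13 = -52.

-52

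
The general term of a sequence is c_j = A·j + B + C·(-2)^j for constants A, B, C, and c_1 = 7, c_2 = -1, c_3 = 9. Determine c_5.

29

The three given values yield: A + B - 2C = 7; 2A + B + 4C = -1; 3A + B - 8C = 9.
Subtracting the first from the second: A + 6C = -8.
Subtracting the second from the third: A - 12C = 10.
Solving: C = -1, A = -2, then B = 7.
Therefore c_5 = -10 + 7 + (-1)·(-32) = 29.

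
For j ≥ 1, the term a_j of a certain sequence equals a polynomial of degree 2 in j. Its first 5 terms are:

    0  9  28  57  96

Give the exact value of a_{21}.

1st diffs: 9, 19, 29, 39.
2nd diffs: 10, 10, 10 (constant).
Newton forward-difference form: a_j = 9·C(j-1,1) + 10·C(j-1,2).
At j = 21: j-1 = 20, so a_{21} = 180 + 1900 = 2080.

2080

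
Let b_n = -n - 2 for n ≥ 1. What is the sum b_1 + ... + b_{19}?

-228

Over n = 1..19: Σn = 190.
Total = (-1)·190 + (-2)·19 = -228.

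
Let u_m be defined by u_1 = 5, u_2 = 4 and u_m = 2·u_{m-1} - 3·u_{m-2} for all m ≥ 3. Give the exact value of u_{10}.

-548

Step forward from the initial values:
u_3 = -7;  u_4 = -26;  u_5 = -31;  u_6 = 16;  u_7 = 125;  u_8 = 202;  u_9 = 29;  u_{10} = -548.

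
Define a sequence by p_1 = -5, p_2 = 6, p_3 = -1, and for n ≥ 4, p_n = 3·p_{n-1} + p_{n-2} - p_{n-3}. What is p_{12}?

65068

Step forward from the initial values:
p_4 = 8;  p_5 = 17;  p_6 = 60;  p_7 = 189;  p_8 = 610;  p_9 = 1959;  p_{10} = 6298;  p_{11} = 20243;  p_{12} = 65068.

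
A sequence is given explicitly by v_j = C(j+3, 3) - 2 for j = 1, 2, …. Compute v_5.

54

C(8, 3) = 56, so v_5 = 54.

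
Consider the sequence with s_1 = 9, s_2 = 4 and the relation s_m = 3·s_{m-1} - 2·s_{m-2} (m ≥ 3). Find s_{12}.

-10226

Applying the relation repeatedly:
s_3 = -6; s_4 = -26; s_5 = -66; s_6 = -146; s_7 = -306; s_8 = -626; s_9 = -1266; s_{10} = -2546; s_{11} = -5106; s_{12} = -10226.
(Characteristic roots are 2 and 1.)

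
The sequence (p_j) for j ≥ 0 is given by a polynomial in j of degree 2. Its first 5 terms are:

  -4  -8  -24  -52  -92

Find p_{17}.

-1704

1st diffs: -4, -16, -28, -40.
2nd diffs: -12, -12, -12 (constant).
Newton forward-difference form: p_j = -4 + (-4)·C(j,1) + (-12)·C(j,2).
At j = 17: j = 17, so p_{17} = -4 - 68 - 1632 = -1704.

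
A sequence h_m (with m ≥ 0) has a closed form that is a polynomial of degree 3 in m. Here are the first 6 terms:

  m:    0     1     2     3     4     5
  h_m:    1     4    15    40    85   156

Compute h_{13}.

2380

1st diffs: 3, 11, 25, 45, 71.
2nd diffs: 8, 14, 20, 26.
3rd diffs: 6, 6, 6 (constant).
Newton forward-difference form: h_m = 1 + 3·C(m,1) + 8·C(m,2) + 6·C(m,3).
At m = 13: m = 13, so h_{13} = 1 + 39 + 624 + 1716 = 2380.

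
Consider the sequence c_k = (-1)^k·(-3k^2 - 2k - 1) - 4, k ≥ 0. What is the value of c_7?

158

(-1)^7 = -1; -3k^2 - 2k - 1 at k=7 is -162; so c_7 = 158.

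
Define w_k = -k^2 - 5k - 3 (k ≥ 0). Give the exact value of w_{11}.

-179

w_{11} = -1·11^2 - 5·11 - 3 = -179.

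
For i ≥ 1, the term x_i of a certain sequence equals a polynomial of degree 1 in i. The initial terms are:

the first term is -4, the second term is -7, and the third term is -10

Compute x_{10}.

-31

1st diffs: -3, -3 (constant).
So x_i = -3i - 1.
Evaluating at i = 10 gives x_{10} = -31.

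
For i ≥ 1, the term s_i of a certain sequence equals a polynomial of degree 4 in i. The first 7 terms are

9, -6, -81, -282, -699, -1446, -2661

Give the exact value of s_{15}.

1st diffs: -15, -75, -201, -417, -747, -1215.
2nd diffs: -60, -126, -216, -330, -468.
3rd diffs: -66, -90, -114, -138.
4th diffs: -24, -24, -24 (constant).
So s_i = -i^4 - i^3 + i^2 + 4i + 6.
Evaluating at i = 15 gives s_{15} = -53709.

-53709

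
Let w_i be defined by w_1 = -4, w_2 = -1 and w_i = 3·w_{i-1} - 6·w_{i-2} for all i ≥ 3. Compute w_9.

Applying the relation repeatedly:
w_3 = 21  w_4 = 69  w_5 = 81  w_6 = -171  w_7 = -999  w_8 = -1971  w_9 = 81.

81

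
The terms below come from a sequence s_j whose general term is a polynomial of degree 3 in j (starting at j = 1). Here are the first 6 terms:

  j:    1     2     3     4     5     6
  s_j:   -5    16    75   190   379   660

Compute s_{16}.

12490

1st diffs: 21, 59, 115, 189, 281.
2nd diffs: 38, 56, 74, 92.
3rd diffs: 18, 18, 18 (constant).
Newton forward-difference form: s_j = -5 + 21·C(j-1,1) + 38·C(j-1,2) + 18·C(j-1,3).
At j = 16: j-1 = 15, so s_{16} = -5 + 315 + 3990 + 8190 = 12490.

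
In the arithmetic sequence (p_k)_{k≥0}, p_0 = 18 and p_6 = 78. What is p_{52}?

Common difference d = (78 - 18) / (6 - 0) = 10.
p_k = 18 + (k - 0)·10.
p_{52} = 18 + 52·10 = 538.

538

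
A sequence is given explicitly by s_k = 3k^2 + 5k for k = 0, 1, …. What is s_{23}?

1702

s_{23} = 3·23^2 + 5·23 = 1702.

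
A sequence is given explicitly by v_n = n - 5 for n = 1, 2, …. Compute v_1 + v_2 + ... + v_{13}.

26

Over n = 1..13: Σn = 91.
Total = (1)·91 + (-5)·13 = 26.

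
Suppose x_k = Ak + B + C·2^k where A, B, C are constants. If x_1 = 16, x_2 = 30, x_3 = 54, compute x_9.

Plug in k = 1, 2, 3: A + B + 2C = 16; 2A + B + 4C = 30; 3A + B + 8C = 54.
Subtracting the first from the second: A + 2C = 14.
Subtracting the second from the third: A + 4C = 24.
Solving: C = 5, A = 4, then B = 2.
Hence x_9 = 4·9 + 2 + 5·512 = 2598.

2598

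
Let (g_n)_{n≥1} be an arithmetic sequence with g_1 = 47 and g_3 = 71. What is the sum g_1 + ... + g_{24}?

Common difference d = (71 - 47) / (3 - 1) = 12.
g_n = 47 + (n - 1)·12.
g_{24} = 323; S = 24·(47 + 323)/2 = 4440.

4440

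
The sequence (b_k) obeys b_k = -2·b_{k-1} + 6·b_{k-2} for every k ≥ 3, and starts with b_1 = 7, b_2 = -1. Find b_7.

Compute successive terms:
b_3 = 44; b_4 = -94; b_5 = 452; b_6 = -1468; b_7 = 5648.

5648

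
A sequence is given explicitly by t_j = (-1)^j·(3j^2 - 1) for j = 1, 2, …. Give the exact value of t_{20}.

(-1)^20 = 1; 3j^2 - 1 at j=20 is 1199; so t_{20} = 1199.

1199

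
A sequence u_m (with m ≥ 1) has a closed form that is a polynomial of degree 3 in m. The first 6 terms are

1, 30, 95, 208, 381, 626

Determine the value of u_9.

1913

1st diffs: 29, 65, 113, 173, 245.
2nd diffs: 36, 48, 60, 72.
3rd diffs: 12, 12, 12 (constant).
Newton forward-difference form: u_m = 1 + 29·C(m-1,1) + 36·C(m-1,2) + 12·C(m-1,3).
At m = 9: m-1 = 8, so u_9 = 1 + 232 + 1008 + 672 = 1913.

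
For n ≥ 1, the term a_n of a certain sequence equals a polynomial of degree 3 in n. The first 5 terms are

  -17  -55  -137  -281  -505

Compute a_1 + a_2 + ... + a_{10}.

1st diffs: -38, -82, -144, -224.
2nd diffs: -44, -62, -80.
3rd diffs: -18, -18 (constant).
Newton forward-difference form: a_n = -17 + (-38)·C(n-1,1) + (-44)·C(n-1,2) + (-18)·C(n-1,3).
Continuing: …, -827, -1265, -1837, -2561, …, a_{10} = -3455.
Summing n = 1..10 (10 terms) gives -10940.

-10940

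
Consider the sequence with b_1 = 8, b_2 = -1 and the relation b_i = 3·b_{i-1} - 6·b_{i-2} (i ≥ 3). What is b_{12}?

-52731

Compute successive terms:
b_3 = -51  b_4 = -147  b_5 = -135  b_6 = 477  b_7 = 2241  b_8 = 3861  b_9 = -1863  b_{10} = -28755  b_{11} = -75087  b_{12} = -52731.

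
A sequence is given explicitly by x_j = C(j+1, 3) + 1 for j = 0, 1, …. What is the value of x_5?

21

C(6, 3) = 20, so x_5 = 21.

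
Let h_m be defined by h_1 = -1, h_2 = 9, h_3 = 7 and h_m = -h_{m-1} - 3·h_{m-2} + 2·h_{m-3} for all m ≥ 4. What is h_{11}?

Step forward from the initial values:
h_4 = -36; h_5 = 33; h_6 = 89; h_7 = -260; h_8 = 59; h_9 = 899; h_{10} = -1596; h_{11} = -983.

-983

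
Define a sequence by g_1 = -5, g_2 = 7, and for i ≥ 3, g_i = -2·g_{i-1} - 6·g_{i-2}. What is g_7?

-992

Applying the relation repeatedly:
g_3 = 16  g_4 = -74  g_5 = 52  g_6 = 340  g_7 = -992.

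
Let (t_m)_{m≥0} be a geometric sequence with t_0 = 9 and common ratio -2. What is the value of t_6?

576

t_m = 9·(-2)^(m-0).
t_6 = 9·(-2)^6 = 576.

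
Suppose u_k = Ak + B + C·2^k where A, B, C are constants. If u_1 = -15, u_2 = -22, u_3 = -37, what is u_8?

-1024

Plug in k = 1, 2, 3: A + B + 2C = -15; 2A + B + 4C = -22; 3A + B + 8C = -37.
Subtracting the first from the second: A + 2C = -7.
Subtracting the second from the third: A + 4C = -15.
Solving: C = -4, A = 1, then B = -8.
Therefore u_8 = 8 + (-8) + (-4)·256 = -1024.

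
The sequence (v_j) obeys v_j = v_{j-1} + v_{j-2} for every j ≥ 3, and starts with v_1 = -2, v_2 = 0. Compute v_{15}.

Applying the relation repeatedly:
v_3 = -2  v_4 = -2  v_5 = -4  …  v_{12} = -110  v_{13} = -178  v_{14} = -288  v_{15} = -466.

-466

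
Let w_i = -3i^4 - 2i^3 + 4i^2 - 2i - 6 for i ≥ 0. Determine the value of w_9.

-20841

w_9 = -3·9^4 - 2·9^3 + 4·9^2 - 2·9 - 6 = -20841.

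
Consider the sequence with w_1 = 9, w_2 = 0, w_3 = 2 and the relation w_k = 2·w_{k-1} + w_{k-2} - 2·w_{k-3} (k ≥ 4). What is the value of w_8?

w_4 = -14  w_5 = -26  w_6 = -70  w_7 = -138  w_8 = -294.

-294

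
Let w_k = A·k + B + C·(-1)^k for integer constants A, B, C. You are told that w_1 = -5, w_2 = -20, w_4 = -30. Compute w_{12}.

-70

Write the equations: A + B - C = -5; 2A + B + C = -20; 4A + B + C = -30.
Subtracting the first from the second: A + 2C = -15.
Subtracting the second from the third: 2A = -10.
Solving: C = -5, A = -5, then B = -5.
So w_k = -5·k + (-5) + (-5)·(-1)^k; at k=12 this is -70.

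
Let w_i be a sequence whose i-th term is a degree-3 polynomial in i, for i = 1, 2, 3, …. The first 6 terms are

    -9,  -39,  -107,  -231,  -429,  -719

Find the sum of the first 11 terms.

-13959

1st diffs: -30, -68, -124, -198, -290.
2nd diffs: -38, -56, -74, -92.
3rd diffs: -18, -18, -18 (constant).
Newton forward-difference form: w_i = -9 + (-30)·C(i-1,1) + (-38)·C(i-1,2) + (-18)·C(i-1,3).
Continuing: …, -1119, -1647, -2321, -3159, …, w_{11} = -4179.
Summing i = 1..11 (11 terms) gives -13959.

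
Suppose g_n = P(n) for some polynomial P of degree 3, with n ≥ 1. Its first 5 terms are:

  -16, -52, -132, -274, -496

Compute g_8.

-1822

1st diffs: -36, -80, -142, -222.
2nd diffs: -44, -62, -80.
3rd diffs: -18, -18 (constant).
So g_n = -3n^3 - 4n^2 - 3n - 6.
Evaluating at n = 8 gives g_8 = -1822.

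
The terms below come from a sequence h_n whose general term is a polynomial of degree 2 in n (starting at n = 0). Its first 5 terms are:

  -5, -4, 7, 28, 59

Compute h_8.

1st diffs: 1, 11, 21, 31.
2nd diffs: 10, 10, 10 (constant).
Newton forward-difference form: h_n = -5 + 1·C(n,1) + 10·C(n,2).
At n = 8: n = 8, so h_8 = -5 + 8 + 280 = 283.

283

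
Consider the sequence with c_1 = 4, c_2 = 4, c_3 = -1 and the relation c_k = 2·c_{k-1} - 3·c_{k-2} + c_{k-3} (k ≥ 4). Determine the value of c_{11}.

-176

Applying the relation repeatedly:
c_4 = -10;  c_5 = -13;  c_6 = 3;  c_7 = 35;  c_8 = 48;  c_9 = -6;  c_{10} = -121;  c_{11} = -176.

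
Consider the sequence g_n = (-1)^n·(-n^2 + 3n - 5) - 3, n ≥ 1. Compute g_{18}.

-278

(-1)^18 = 1; -n^2 + 3n - 5 at n=18 is -275; so g_{18} = -278.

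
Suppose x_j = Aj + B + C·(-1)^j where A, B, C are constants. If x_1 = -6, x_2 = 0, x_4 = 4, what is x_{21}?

Write the equations: A + B - C = -6; 2A + B + C = 0; 4A + B + C = 4.
Subtracting the first from the second: A + 2C = 6.
Subtracting the second from the third: 2A = 4.
Solving: C = 2, A = 2, then B = -6.
Therefore x_{21} = 42 + (-6) + 2·(-1) = 34.

34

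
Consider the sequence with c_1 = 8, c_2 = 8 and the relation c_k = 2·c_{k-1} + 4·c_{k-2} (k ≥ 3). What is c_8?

14848

Step forward from the initial values:
c_3 = 48;  c_4 = 128;  c_5 = 448;  c_6 = 1408;  c_7 = 4608;  c_8 = 14848.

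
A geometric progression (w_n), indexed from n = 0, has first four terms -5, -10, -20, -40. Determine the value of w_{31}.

Common ratio r = 2.
w_n = (-5)·2^(n-0).
w_{31} = (-5)·2^31 = -10737418240.

-10737418240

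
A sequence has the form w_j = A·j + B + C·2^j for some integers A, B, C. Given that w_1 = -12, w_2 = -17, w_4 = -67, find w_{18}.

-1310637

Plug in j = 1, 2, 4: A + B + 2C = -12; 2A + B + 4C = -17; 4A + B + 16C = -67.
Subtracting the first from the second: A + 2C = -5.
Subtracting the second from the third: 2A + 12C = -50.
Solving: C = -5, A = 5, then B = -7.
Therefore w_{18} = 90 + (-7) + (-5)·262144 = -1310637.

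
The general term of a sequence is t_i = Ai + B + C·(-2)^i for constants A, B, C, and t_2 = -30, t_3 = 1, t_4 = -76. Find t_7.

At i = 2, 3, 4: 2A + B + 4C = -30; 3A + B - 8C = 1; 4A + B + 16C = -76.
Subtracting the first from the second: A - 12C = 31.
Subtracting the second from the third: A + 24C = -77.
Solving: C = -3, A = -5, then B = -8.
Hence t_7 = -5·7 + (-8) + (-3)·(-128) = 341.

341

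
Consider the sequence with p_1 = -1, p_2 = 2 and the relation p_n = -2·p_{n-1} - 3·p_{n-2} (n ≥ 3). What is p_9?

-73

Compute successive terms:
p_3 = -1, p_4 = -4, p_5 = 11, p_6 = -10, p_7 = -13, p_8 = 56, p_9 = -73.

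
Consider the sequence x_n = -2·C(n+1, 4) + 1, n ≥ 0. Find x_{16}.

-4759

C(17, 4) = 2380, so x_{16} = -4759.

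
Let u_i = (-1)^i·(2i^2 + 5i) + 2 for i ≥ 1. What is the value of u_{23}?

-1171

(-1)^23 = -1; 2i^2 + 5i at i=23 is 1173; so u_{23} = -1171.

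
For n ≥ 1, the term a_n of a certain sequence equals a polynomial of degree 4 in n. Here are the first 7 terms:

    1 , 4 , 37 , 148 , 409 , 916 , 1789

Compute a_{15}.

1st diffs: 3, 33, 111, 261, 507, 873.
2nd diffs: 30, 78, 150, 246, 366.
3rd diffs: 48, 72, 96, 120.
4th diffs: 24, 24, 24 (constant).
So a_n = n^4 - 2n^3 + 2n^2 - 4n + 4.
Evaluating at n = 15 gives a_{15} = 44269.

44269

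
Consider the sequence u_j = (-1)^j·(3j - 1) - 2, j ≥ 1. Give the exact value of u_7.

-22

(-1)^7 = -1; 3j - 1 at j=7 is 20; so u_7 = -22.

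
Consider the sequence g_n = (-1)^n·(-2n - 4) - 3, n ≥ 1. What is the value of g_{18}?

-43

(-1)^18 = 1; -2n - 4 at n=18 is -40; so g_{18} = -43.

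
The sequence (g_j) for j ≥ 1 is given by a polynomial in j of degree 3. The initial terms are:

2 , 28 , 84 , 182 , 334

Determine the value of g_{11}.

3052

1st diffs: 26, 56, 98, 152.
2nd diffs: 30, 42, 54.
3rd diffs: 12, 12 (constant).
So g_j = 2j^3 + 3j^2 + 3j - 6.
Evaluating at j = 11 gives g_{11} = 3052.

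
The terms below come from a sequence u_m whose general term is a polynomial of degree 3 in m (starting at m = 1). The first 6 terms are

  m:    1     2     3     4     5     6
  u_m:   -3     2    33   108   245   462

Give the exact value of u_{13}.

1st diffs: 5, 31, 75, 137, 217.
2nd diffs: 26, 44, 62, 80.
3rd diffs: 18, 18, 18 (constant).
Newton forward-difference form: u_m = -3 + 5·C(m-1,1) + 26·C(m-1,2) + 18·C(m-1,3).
At m = 13: m-1 = 12, so u_{13} = -3 + 60 + 1716 + 3960 = 5733.

5733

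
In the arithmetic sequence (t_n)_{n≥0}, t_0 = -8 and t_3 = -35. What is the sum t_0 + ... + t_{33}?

-5321

Common difference d = (-35 - (-8)) / (3 - 0) = -9.
t_n = -8 + (n - 0)·(-9).
t_{33} = -305; S = 34·(-8 + (-305))/2 = -5321.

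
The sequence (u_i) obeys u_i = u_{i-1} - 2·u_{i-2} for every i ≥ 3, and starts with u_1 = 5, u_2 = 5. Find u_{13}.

-5

Iterate the recurrence:
u_3 = -5; u_4 = -15; u_5 = -5; …; u_{10} = -55; u_{11} = 115; u_{12} = 225; u_{13} = -5.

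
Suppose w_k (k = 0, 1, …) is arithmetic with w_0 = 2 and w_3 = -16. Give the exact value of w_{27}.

-160

Common difference d = (-16 - 2) / (3 - 0) = -6.
w_k = 2 + (k - 0)·(-6).
w_{27} = 2 + 27·(-6) = -160.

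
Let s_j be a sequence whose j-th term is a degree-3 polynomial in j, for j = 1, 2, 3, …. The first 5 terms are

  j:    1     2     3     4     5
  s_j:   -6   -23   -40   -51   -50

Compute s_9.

194

1st diffs: -17, -17, -11, 1.
2nd diffs: 0, 6, 12.
3rd diffs: 6, 6 (constant).
Newton forward-difference form: s_j = -6 + (-17)·C(j-1,1) + 6·C(j-1,3).
At j = 9: j-1 = 8, so s_9 = -6 - 136 + 336 = 194.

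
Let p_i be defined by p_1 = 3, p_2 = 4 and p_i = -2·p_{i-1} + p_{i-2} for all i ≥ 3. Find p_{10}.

Applying the relation repeatedly:
p_3 = -5;  p_4 = 14;  p_5 = -33;  p_6 = 80;  p_7 = -193;  p_8 = 466;  p_9 = -1125;  p_{10} = 2716.

2716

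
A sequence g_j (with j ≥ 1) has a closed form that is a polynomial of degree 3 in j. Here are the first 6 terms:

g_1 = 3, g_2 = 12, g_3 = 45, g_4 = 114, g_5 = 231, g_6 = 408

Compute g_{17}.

9747

1st diffs: 9, 33, 69, 117, 177.
2nd diffs: 24, 36, 48, 60.
3rd diffs: 12, 12, 12 (constant).
So g_j = 2j^3 - 5j + 6.
Evaluating at j = 17 gives g_{17} = 9747.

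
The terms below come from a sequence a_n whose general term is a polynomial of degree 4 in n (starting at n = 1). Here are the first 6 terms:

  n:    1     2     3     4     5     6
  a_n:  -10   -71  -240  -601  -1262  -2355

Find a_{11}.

-20600

1st diffs: -61, -169, -361, -661, -1093.
2nd diffs: -108, -192, -300, -432.
3rd diffs: -84, -108, -132.
4th diffs: -24, -24 (constant).
Newton forward-difference form: a_n = -10 + (-61)·C(n-1,1) + (-108)·C(n-1,2) + (-84)·C(n-1,3) + (-24)·C(n-1,4).
At n = 11: n-1 = 10, so a_{11} = -10 - 610 - 4860 - 10080 - 5040 = -20600.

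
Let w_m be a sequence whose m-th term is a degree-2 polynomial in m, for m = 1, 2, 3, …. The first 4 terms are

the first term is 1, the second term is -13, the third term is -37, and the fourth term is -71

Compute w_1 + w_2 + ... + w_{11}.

-2409

1st diffs: -14, -24, -34.
2nd diffs: -10, -10 (constant).
So w_m = -5m^2 + m + 5.
Continuing: …, -115, -169, -233, -307, …, w_{11} = -589.
Summing m = 1..11 (11 terms) gives -2409.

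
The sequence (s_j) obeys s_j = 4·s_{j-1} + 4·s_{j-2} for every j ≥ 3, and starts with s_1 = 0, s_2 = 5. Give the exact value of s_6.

2320

Applying the relation repeatedly:
s_3 = 20;  s_4 = 100;  s_5 = 480;  s_6 = 2320.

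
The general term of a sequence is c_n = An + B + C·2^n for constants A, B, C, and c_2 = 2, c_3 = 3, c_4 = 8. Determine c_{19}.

524235

The three given values yield: 2A + B + 4C = 2; 3A + B + 8C = 3; 4A + B + 16C = 8.
Subtracting the first from the second: A + 4C = 1.
Subtracting the second from the third: A + 8C = 5.
Solving: C = 1, A = -3, then B = 4.
So c_n = -3·n + 4 + 1·2^n; at n=19 this is 524235.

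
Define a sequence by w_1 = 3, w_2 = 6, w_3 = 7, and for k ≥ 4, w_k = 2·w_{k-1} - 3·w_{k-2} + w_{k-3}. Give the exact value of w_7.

2

Applying the relation repeatedly:
w_4 = -1; w_5 = -17; w_6 = -24; w_7 = 2.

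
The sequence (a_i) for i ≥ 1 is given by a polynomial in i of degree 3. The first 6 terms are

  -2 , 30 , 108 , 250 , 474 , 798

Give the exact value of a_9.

2550

1st diffs: 32, 78, 142, 224, 324.
2nd diffs: 46, 64, 82, 100.
3rd diffs: 18, 18, 18 (constant).
Newton forward-difference form: a_i = -2 + 32·C(i-1,1) + 46·C(i-1,2) + 18·C(i-1,3).
At i = 9: i-1 = 8, so a_9 = -2 + 256 + 1288 + 1008 = 2550.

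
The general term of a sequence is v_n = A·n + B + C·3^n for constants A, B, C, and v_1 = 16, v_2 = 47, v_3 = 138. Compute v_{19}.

5811307354

At n = 1, 2, 3: A + B + 3C = 16; 2A + B + 9C = 47; 3A + B + 27C = 138.
Subtracting the first from the second: A + 6C = 31.
Subtracting the second from the third: A + 18C = 91.
Solving: C = 5, A = 1, then B = 0.
Therefore v_{19} = 19 + 0 + 5·1162261467 = 5811307354.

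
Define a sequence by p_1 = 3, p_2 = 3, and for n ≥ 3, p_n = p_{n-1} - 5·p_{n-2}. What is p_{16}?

241893

Compute successive terms:
p_3 = -12; p_4 = -27; p_5 = 33; …; p_{13} = -47037; p_{14} = -1677; p_{15} = 233508; p_{16} = 241893.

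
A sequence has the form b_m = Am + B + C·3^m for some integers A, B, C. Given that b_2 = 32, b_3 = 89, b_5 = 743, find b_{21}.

31381059671

Plug in m = 2, 3, 5: 2A + B + 9C = 32; 3A + B + 27C = 89; 5A + B + 243C = 743.
Subtracting the first from the second: A + 18C = 57.
Subtracting the second from the third: 2A + 216C = 654.
Solving: C = 3, A = 3, then B = -1.
Hence b_{21} = 3·21 + (-1) + 3·10460353203 = 31381059671.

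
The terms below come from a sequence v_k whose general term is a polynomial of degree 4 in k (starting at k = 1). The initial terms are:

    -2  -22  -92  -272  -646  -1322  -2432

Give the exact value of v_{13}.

1st diffs: -20, -70, -180, -374, -676, -1110.
2nd diffs: -50, -110, -194, -302, -434.
3rd diffs: -60, -84, -108, -132.
4th diffs: -24, -24, -24 (constant).
So v_k = -k^4 - 5k + 4.
Evaluating at k = 13 gives v_{13} = -28622.

-28622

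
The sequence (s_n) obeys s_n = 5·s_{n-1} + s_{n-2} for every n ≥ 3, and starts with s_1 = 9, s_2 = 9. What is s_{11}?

Iterate the recurrence:
s_3 = 54  s_4 = 279  s_5 = 1449  s_6 = 7524  s_7 = 39069  s_8 = 202869  s_9 = 1053414  s_{10} = 5469939  s_{11} = 28403109.

28403109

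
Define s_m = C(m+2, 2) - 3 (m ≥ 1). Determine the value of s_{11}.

C(13, 2) = 78, so s_{11} = 75.

75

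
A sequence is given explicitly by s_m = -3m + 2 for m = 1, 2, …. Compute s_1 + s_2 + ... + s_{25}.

Over m = 1..25: Σm = 325.
Total = (-3)·325 + (2)·25 = -925.

-925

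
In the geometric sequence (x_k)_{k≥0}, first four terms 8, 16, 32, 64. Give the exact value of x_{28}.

2147483648

Common ratio r = 2.
x_k = 8·2^(k-0).
x_{28} = 8·2^28 = 2147483648.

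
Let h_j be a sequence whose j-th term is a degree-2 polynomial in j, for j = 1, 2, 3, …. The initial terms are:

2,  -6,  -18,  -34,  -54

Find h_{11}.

-258

1st diffs: -8, -12, -16, -20.
2nd diffs: -4, -4, -4 (constant).
So h_j = -2j^2 - 2j + 6.
Evaluating at j = 11 gives h_{11} = -258.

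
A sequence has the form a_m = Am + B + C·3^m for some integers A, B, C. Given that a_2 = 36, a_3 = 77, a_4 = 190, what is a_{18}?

The three given values yield: 2A + B + 9C = 36; 3A + B + 27C = 77; 4A + B + 81C = 190.
Subtracting the first from the second: A + 18C = 41.
Subtracting the second from the third: A + 54C = 113.
Solving: C = 2, A = 5, then B = 8.
Hence a_{18} = 5·18 + 8 + 2·387420489 = 774841076.

774841076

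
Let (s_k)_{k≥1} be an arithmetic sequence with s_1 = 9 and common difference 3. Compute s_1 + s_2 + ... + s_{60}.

s_k = 9 + (k - 1)·3.
s_{60} = 186; S = 60·(9 + 186)/2 = 5850.

5850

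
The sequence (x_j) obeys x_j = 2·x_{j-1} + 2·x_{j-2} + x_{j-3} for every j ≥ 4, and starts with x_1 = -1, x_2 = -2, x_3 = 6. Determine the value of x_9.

x_4 = 7; x_5 = 24; x_6 = 68; x_7 = 191; x_8 = 542; x_9 = 1534.

1534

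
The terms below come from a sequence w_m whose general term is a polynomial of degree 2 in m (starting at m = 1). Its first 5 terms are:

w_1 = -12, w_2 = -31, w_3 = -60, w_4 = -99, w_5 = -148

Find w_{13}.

1st diffs: -19, -29, -39, -49.
2nd diffs: -10, -10, -10 (constant).
Newton forward-difference form: w_m = -12 + (-19)·C(m-1,1) + (-10)·C(m-1,2).
At m = 13: m-1 = 12, so w_{13} = -12 - 228 - 660 = -900.

-900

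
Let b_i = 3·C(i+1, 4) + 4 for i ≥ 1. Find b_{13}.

3007

C(14, 4) = 1001, so b_{13} = 3007.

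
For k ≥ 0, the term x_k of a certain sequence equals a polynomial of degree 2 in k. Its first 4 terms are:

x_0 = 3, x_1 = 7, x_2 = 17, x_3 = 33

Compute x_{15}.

1st diffs: 4, 10, 16.
2nd diffs: 6, 6 (constant).
So x_k = 3k^2 + k + 3.
Evaluating at k = 15 gives x_{15} = 693.

693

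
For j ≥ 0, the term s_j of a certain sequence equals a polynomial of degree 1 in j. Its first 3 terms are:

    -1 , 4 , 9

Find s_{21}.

1st diffs: 5, 5 (constant).
So s_j = 5j - 1.
Evaluating at j = 21 gives s_{21} = 104.

104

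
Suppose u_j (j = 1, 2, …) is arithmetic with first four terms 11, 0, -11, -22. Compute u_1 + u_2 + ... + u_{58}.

-17545

Common difference d = -11.
u_j = 11 + (j - 1)·(-11).
u_{58} = -616; S = 58·(11 + (-616))/2 = -17545.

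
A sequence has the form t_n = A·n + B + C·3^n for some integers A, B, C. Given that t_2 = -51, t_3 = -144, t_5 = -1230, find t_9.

-98442

Write the equations: 2A + B + 9C = -51; 3A + B + 27C = -144; 5A + B + 243C = -1230.
Subtracting the first from the second: A + 18C = -93.
Subtracting the second from the third: 2A + 216C = -1086.
Solving: C = -5, A = -3, then B = 0.
Therefore t_9 = -27 + 0 + (-5)·19683 = -98442.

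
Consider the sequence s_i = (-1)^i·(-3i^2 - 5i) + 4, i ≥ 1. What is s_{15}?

(-1)^15 = -1; -3i^2 - 5i at i=15 is -750; so s_{15} = 754.

754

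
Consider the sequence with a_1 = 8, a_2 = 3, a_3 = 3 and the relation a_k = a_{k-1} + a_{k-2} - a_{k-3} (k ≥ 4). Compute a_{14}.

-27

Iterate the recurrence:
a_4 = -2  a_5 = -2  a_6 = -7  …  a_{11} = -17  a_{12} = -22  a_{13} = -22  a_{14} = -27.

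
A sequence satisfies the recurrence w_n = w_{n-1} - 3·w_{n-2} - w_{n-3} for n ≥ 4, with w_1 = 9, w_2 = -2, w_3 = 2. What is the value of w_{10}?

w_4 = -1  w_5 = -5  w_6 = -4  w_7 = 12  w_8 = 29  w_9 = -3  w_{10} = -102.

-102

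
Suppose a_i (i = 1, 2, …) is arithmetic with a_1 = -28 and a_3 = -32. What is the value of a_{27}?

Common difference d = (-32 - (-28)) / (3 - 1) = -2.
a_i = -28 + (i - 1)·(-2).
a_{27} = -28 + 26·(-2) = -80.

-80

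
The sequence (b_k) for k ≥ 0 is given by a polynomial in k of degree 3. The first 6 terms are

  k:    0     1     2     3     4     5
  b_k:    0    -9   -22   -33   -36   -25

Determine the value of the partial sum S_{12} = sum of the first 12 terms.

1496

1st diffs: -9, -13, -11, -3, 11.
2nd diffs: -4, 2, 8, 14.
3rd diffs: 6, 6, 6 (constant).
Newton forward-difference form: b_k = (-9)·C(k,1) + (-4)·C(k,2) + 6·C(k,3).
Continuing: …, 6, 63, 152, 279, …, b_{11} = 671.
Summing k = 0..11 (12 terms) gives 1496.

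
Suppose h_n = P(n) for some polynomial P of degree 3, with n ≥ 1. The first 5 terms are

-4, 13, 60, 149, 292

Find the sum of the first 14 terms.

1st diffs: 17, 47, 89, 143.
2nd diffs: 30, 42, 54.
3rd diffs: 12, 12 (constant).
Newton forward-difference form: h_n = -4 + 17·C(n-1,1) + 30·C(n-1,2) + 12·C(n-1,3).
Continuing: …, 501, 788, 1165, 1644, …, h_{14} = 5989.
Summing n = 1..14 (14 terms) gives 24423.

24423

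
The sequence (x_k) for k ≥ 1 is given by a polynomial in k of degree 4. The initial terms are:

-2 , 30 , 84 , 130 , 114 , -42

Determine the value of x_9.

-2490

1st diffs: 32, 54, 46, -16, -156.
2nd diffs: 22, -8, -62, -140.
3rd diffs: -30, -54, -78.
4th diffs: -24, -24 (constant).
Newton forward-difference form: x_k = -2 + 32·C(k-1,1) + 22·C(k-1,2) + (-30)·C(k-1,3) + (-24)·C(k-1,4).
At k = 9: k-1 = 8, so x_9 = -2 + 256 + 616 - 1680 - 1680 = -2490.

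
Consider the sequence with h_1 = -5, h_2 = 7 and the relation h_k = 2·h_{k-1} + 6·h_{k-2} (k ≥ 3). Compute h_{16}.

-62034560

Compute successive terms:
h_3 = -16, h_4 = 10, h_5 = -76, …, h_{13} = -1282240, h_{14} = -4664768, h_{15} = -17022976, h_{16} = -62034560.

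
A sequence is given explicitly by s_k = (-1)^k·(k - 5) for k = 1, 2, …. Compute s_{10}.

(-1)^10 = 1; k - 5 at k=10 is 5; so s_{10} = 5.

5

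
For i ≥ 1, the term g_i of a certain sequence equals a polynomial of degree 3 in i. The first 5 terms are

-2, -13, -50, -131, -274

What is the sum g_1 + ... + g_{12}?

1st diffs: -11, -37, -81, -143.
2nd diffs: -26, -44, -62.
3rd diffs: -18, -18 (constant).
So g_i = -3i^3 + 5i^2 - 5i + 1.
Continuing: …, -497, -818, -1255, -1826, …, g_{12} = -4523.
Summing i = 1..12 (12 terms) gives -15380.

-15380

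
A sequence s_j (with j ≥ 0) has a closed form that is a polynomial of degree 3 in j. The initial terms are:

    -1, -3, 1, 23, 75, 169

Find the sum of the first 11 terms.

4829

1st diffs: -2, 4, 22, 52, 94.
2nd diffs: 6, 18, 30, 42.
3rd diffs: 12, 12, 12 (constant).
So s_j = 2j^3 - 3j^2 - j - 1.
Continuing: …, 317, 531, 823, 1205, …, s_{10} = 1689.
Summing j = 0..10 (11 terms) gives 4829.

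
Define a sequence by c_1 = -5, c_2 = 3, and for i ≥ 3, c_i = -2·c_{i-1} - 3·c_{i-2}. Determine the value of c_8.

Step forward from the initial values:
c_3 = 9  c_4 = -27  c_5 = 27  c_6 = 27  c_7 = -135  c_8 = 189.

189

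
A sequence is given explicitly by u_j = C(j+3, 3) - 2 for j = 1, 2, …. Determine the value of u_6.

C(9, 3) = 84, so u_6 = 82.

82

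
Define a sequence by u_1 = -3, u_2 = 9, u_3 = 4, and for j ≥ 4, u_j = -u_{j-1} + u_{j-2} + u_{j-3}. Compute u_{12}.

Step forward from the initial values:
u_4 = 2, u_5 = 11, u_6 = -5, u_7 = 18, u_8 = -12, u_9 = 25, u_{10} = -19, u_{11} = 32, u_{12} = -26.

-26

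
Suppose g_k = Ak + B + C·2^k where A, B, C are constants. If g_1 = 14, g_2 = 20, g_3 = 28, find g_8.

296

The three given values yield: A + B + 2C = 14; 2A + B + 4C = 20; 3A + B + 8C = 28.
Subtracting the first from the second: A + 2C = 6.
Subtracting the second from the third: A + 4C = 8.
Solving: C = 1, A = 4, then B = 8.
Hence g_8 = 4·8 + 8 + 1·256 = 296.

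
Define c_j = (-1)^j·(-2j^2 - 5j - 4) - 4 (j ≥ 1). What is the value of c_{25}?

1375

(-1)^25 = -1; -2j^2 - 5j - 4 at j=25 is -1379; so c_{25} = 1375.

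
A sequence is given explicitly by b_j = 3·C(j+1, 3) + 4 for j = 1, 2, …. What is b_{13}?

C(14, 3) = 364, so b_{13} = 1096.

1096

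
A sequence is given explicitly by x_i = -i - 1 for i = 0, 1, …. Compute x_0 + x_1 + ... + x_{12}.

-91

Over i = 0..12: Σi = 78.
Total = (-1)·78 + (-1)·13 = -91.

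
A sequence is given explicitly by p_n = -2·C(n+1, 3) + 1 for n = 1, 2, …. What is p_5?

-39

C(6, 3) = 20, so p_5 = -39.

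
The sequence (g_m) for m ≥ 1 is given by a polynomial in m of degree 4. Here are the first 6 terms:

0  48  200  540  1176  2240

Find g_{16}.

1st diffs: 48, 152, 340, 636, 1064.
2nd diffs: 104, 188, 296, 428.
3rd diffs: 84, 108, 132.
4th diffs: 24, 24 (constant).
Newton forward-difference form: g_m = 48·C(m-1,1) + 104·C(m-1,2) + 84·C(m-1,3) + 24·C(m-1,4).
At m = 16: m-1 = 15, so g_{16} = 720 + 10920 + 38220 + 32760 = 82620.

82620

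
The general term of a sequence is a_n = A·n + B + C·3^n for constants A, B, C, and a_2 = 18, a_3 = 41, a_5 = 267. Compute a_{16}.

At n = 2, 3, 5: 2A + B + 9C = 18; 3A + B + 27C = 41; 5A + B + 243C = 267.
Subtracting the first from the second: A + 18C = 23.
Subtracting the second from the third: 2A + 216C = 226.
Solving: C = 1, A = 5, then B = -1.
So a_n = 5·n + (-1) + 1·3^n; at n=16 this is 43046800.

43046800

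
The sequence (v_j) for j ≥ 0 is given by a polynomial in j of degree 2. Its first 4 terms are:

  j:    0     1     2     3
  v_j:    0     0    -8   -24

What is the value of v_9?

-288

1st diffs: 0, -8, -16.
2nd diffs: -8, -8 (constant).
Newton forward-difference form: v_j = (-8)·C(j,2).
At j = 9: j = 9, so v_9 = -288 = -288.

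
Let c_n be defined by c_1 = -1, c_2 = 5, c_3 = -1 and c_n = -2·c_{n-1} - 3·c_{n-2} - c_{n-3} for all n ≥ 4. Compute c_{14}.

1018

Compute successive terms:
c_4 = -12, c_5 = 22, c_6 = -7, …, c_{11} = 284, c_{12} = -132, c_{13} = -453, c_{14} = 1018.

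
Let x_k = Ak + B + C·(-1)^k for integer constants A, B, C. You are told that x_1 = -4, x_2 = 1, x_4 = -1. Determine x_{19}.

The three given values yield: A + B - C = -4; 2A + B + C = 1; 4A + B + C = -1.
Subtracting the first from the second: A + 2C = 5.
Subtracting the second from the third: 2A = -2.
Solving: C = 3, A = -1, then B = 0.
So x_k = -1·k + 0 + 3·(-1)^k; at k=19 this is -22.

-22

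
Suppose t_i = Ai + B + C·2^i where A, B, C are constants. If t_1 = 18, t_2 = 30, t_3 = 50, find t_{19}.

2097234

At i = 1, 2, 3: A + B + 2C = 18; 2A + B + 4C = 30; 3A + B + 8C = 50.
Subtracting the first from the second: A + 2C = 12.
Subtracting the second from the third: A + 4C = 20.
Solving: C = 4, A = 4, then B = 6.
Therefore t_{19} = 76 + 6 + 4·524288 = 2097234.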